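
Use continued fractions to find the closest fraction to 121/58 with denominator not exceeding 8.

17/8

Expand x = 121/58 as a continued fraction with the Euclidean algorithm:
  121 = 2*58 + 5, so a_0 = 2.
  58 = 11*5 + 3, so a_1 = 11.
  5 = 1*3 + 2, so a_2 = 1.
  3 = 1*2 + 1, so a_3 = 1.
  2 = 2*1 + 0, so a_4 = 2.
so x = [2; 11, 1, 1, 2].
Convergents (p_i = a_i*p_{i-1} + p_{i-2}, q_i = a_i*q_{i-1} + q_{i-2} with p_{-2}=0, p_{-1}=1, q_{-2}=1, q_{-1}=0), until the denominator exceeds 8:
  i=0: a_0=2, p_0 = 2*1 + 0 = 2, q_0 = 2*0 + 1 = 1.
  i=1: a_1=11, p_1 = 11*2 + 1 = 23, q_1 = 11*1 + 0 = 11.
q_1 = 11 > 8, so the last convergent with denominator <= 8 is p_0/q_0 = 2/1.
The closest fraction with denominator <= 8 is either p_0/q_0 or the intermediate fraction (k*p_0 + p_{-1})/(k*q_0 + q_{-1}) with the largest k >= 1 whose denominator stays <= 8; these approach x as k grows, and every other convergent or intermediate fraction in range is farther away.
Largest k: floor((8 - q_{-1})/q_0) = floor((8 - 0)/1) = 8 (using the seeds p_{-1} = 1, q_{-1} = 0).
That gives (8*2 + 1)/(8*1 + 0) = 17/8.
Compare the errors: |x - 2/1| = |121*1 - 2*58|/(58*1) = 5/58, and |x - 17/8| = |121*8 - 17*58|/(58*8) = 18/464.
Cross-multiplying, 18*58 = 1044 < 2320 = 5*464, so 18/464 is smaller: the intermediate fraction 17/8 is closer to x than 2/1.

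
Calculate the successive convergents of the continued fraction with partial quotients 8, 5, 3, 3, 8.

Using the convergent recurrence p_i = a_i*p_{i-1} + p_{i-2}, q_i = a_i*q_{i-1} + q_{i-2} with p_{-2}=0, p_{-1}=1, q_{-2}=1, q_{-1}=0:
  i=0: a_0=8, p_0 = 8*1 + 0 = 8, q_0 = 8*0 + 1 = 1.
  i=1: a_1=5, p_1 = 5*8 + 1 = 41, q_1 = 5*1 + 0 = 5.
  i=2: a_2=3, p_2 = 3*41 + 8 = 131, q_2 = 3*5 + 1 = 16.
  i=3: a_3=3, p_3 = 3*131 + 41 = 434, q_3 = 3*16 + 5 = 53.
  i=4: a_4=8, p_4 = 8*434 + 131 = 3603, q_4 = 8*53 + 16 = 440.

8/1, 41/5, 131/16, 434/53, 3603/440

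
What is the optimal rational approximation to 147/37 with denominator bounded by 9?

Expand x = 147/37 as a continued fraction with the Euclidean algorithm:
  147 = 3*37 + 36, so a_0 = 3.
  37 = 1*36 + 1, so a_1 = 1.
  36 = 36*1 + 0, so a_2 = 36.
so x = [3; 1, 36].
Convergents (p_i = a_i*p_{i-1} + p_{i-2}, q_i = a_i*q_{i-1} + q_{i-2} with p_{-2}=0, p_{-1}=1, q_{-2}=1, q_{-1}=0), until the denominator exceeds 9:
  i=0: a_0=3, p_0 = 3*1 + 0 = 3, q_0 = 3*0 + 1 = 1.
  i=1: a_1=1, p_1 = 1*3 + 1 = 4, q_1 = 1*1 + 0 = 1.
  i=2: a_2=36, p_2 = 36*4 + 3 = 147, q_2 = 36*1 + 1 = 37.
q_2 = 37 > 9, so the last convergent with denominator <= 9 is p_1/q_1 = 4/1.
The closest fraction with denominator <= 9 is either p_1/q_1 or the intermediate fraction (k*p_1 + p_0)/(k*q_1 + q_0) with the largest k >= 1 whose denominator stays <= 9; these approach x as k grows, and every other convergent or intermediate fraction in range is farther away.
Largest k: floor((9 - q_0)/q_1) = floor((9 - 1)/1) = 8.
That gives (8*4 + 3)/(8*1 + 1) = 35/9.
Compare the errors: |x - 4/1| = |147*1 - 4*37|/(37*1) = 1/37, and |x - 35/9| = |147*9 - 35*37|/(37*9) = 28/333.
Cross-multiplying, 1*333 = 333 < 1036 = 28*37, so 1/37 is smaller: the convergent 4/1 is closer to x than 35/9.

4/1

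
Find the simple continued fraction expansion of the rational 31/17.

Run the Euclidean algorithm on 31 and 17; the successive quotients are the partial quotients a_0, a_1, ... (each step inverts the fractional part left over by the previous one):
  31 = 1*17 + 14, so a_0 = 1.
  17 = 1*14 + 3, so a_1 = 1.
  14 = 4*3 + 2, so a_2 = 4.
  3 = 1*2 + 1, so a_3 = 1.
  2 = 2*1 + 0, so a_4 = 2.
The remainder reaches 0 after 5 divisions, so the expansion has 5 partial quotients, read off in order.

[1; 1, 4, 1, 2]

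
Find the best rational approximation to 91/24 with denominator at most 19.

72/19

Expand x = 91/24 as a continued fraction with the Euclidean algorithm:
  91 = 3*24 + 19, so a_0 = 3.
  24 = 1*19 + 5, so a_1 = 1.
  19 = 3*5 + 4, so a_2 = 3.
  5 = 1*4 + 1, so a_3 = 1.
  4 = 4*1 + 0, so a_4 = 4.
so x = [3; 1, 3, 1, 4].
Convergents (p_i = a_i*p_{i-1} + p_{i-2}, q_i = a_i*q_{i-1} + q_{i-2} with p_{-2}=0, p_{-1}=1, q_{-2}=1, q_{-1}=0), until the denominator exceeds 19:
  i=0: a_0=3, p_0 = 3*1 + 0 = 3, q_0 = 3*0 + 1 = 1.
  i=1: a_1=1, p_1 = 1*3 + 1 = 4, q_1 = 1*1 + 0 = 1.
  i=2: a_2=3, p_2 = 3*4 + 3 = 15, q_2 = 3*1 + 1 = 4.
  i=3: a_3=1, p_3 = 1*15 + 4 = 19, q_3 = 1*4 + 1 = 5.
  i=4: a_4=4, p_4 = 4*19 + 15 = 91, q_4 = 4*5 + 4 = 24.
q_4 = 24 > 19, so the last convergent with denominator <= 19 is p_3/q_3 = 19/5.
The closest fraction with denominator <= 19 is either p_3/q_3 or the intermediate fraction (k*p_3 + p_2)/(k*q_3 + q_2) with the largest k >= 1 whose denominator stays <= 19; these approach x as k grows, and every other convergent or intermediate fraction in range is farther away.
Largest k: floor((19 - q_2)/q_3) = floor((19 - 4)/5) = 3.
That gives (3*19 + 15)/(3*5 + 4) = 72/19.
Compare the errors: |x - 19/5| = |91*5 - 19*24|/(24*5) = 1/120, and |x - 72/19| = |91*19 - 72*24|/(24*19) = 1/456.
Cross-multiplying, 1*120 = 120 < 456 = 1*456, so 1/456 is smaller: the intermediate fraction 72/19 is closer to x than 19/5.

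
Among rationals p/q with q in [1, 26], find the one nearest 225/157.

Expand x = 225/157 as a continued fraction with the Euclidean algorithm:
  225 = 1*157 + 68, so a_0 = 1.
  157 = 2*68 + 21, so a_1 = 2.
  68 = 3*21 + 5, so a_2 = 3.
  21 = 4*5 + 1, so a_3 = 4.
  5 = 5*1 + 0, so a_4 = 5.
so x = [1; 2, 3, 4, 5].
Convergents (p_i = a_i*p_{i-1} + p_{i-2}, q_i = a_i*q_{i-1} + q_{i-2} with p_{-2}=0, p_{-1}=1, q_{-2}=1, q_{-1}=0), until the denominator exceeds 26:
  i=0: a_0=1, p_0 = 1*1 + 0 = 1, q_0 = 1*0 + 1 = 1.
  i=1: a_1=2, p_1 = 2*1 + 1 = 3, q_1 = 2*1 + 0 = 2.
  i=2: a_2=3, p_2 = 3*3 + 1 = 10, q_2 = 3*2 + 1 = 7.
  i=3: a_3=4, p_3 = 4*10 + 3 = 43, q_3 = 4*7 + 2 = 30.
q_3 = 30 > 26, so the last convergent with denominator <= 26 is p_2/q_2 = 10/7.
The closest fraction with denominator <= 26 is either p_2/q_2 or the intermediate fraction (k*p_2 + p_1)/(k*q_2 + q_1) with the largest k >= 1 whose denominator stays <= 26; these approach x as k grows, and every other convergent or intermediate fraction in range is farther away.
Largest k: floor((26 - q_1)/q_2) = floor((26 - 2)/7) = 3.
That gives (3*10 + 3)/(3*7 + 2) = 33/23.
Compare the errors: |x - 10/7| = |225*7 - 10*157|/(157*7) = 5/1099, and |x - 33/23| = |225*23 - 33*157|/(157*23) = 6/3611.
Cross-multiplying, 6*1099 = 6594 < 18055 = 5*3611, so 6/3611 is smaller: the intermediate fraction 33/23 is closer to x than 10/7.

33/23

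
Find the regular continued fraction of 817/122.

Run the Euclidean algorithm on 817 and 122; the successive quotients are the partial quotients a_0, a_1, ... (each step inverts the fractional part left over by the previous one):
  817 = 6*122 + 85, so a_0 = 6.
  122 = 1*85 + 37, so a_1 = 1.
  85 = 2*37 + 11, so a_2 = 2.
  37 = 3*11 + 4, so a_3 = 3.
  11 = 2*4 + 3, so a_4 = 2.
  4 = 1*3 + 1, so a_5 = 1.
  3 = 3*1 + 0, so a_6 = 3.
The remainder reaches 0 after 7 divisions, so the expansion has 7 partial quotients, read off in order.

[6; 1, 2, 3, 2, 1, 3]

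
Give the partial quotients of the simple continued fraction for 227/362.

Run the Euclidean algorithm on 227 and 362; the successive quotients are the partial quotients a_0, a_1, ... (each step inverts the fractional part left over by the previous one):
  227 = 0*362 + 227, so a_0 = 0.
  362 = 1*227 + 135, so a_1 = 1.
  227 = 1*135 + 92, so a_2 = 1.
  135 = 1*92 + 43, so a_3 = 1.
  92 = 2*43 + 6, so a_4 = 2.
  43 = 7*6 + 1, so a_5 = 7.
  6 = 6*1 + 0, so a_6 = 6.
The remainder reaches 0 after 7 divisions, so the expansion has 7 partial quotients, read off in order.

[0; 1, 1, 1, 2, 7, 6]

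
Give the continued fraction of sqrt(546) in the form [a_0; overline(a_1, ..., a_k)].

[23; overline(2, 1, 2, 1, 2, 46)]

Write x_i = (sqrt(546) + m_i)/d_i with (m_0, d_0) = (0, 1). a_0 = floor(sqrt(546)) = 23, since 23^2 = 529 <= 546 < 576 = 24^2.
Iterate m_{i+1} = d_i*a_i - m_i, d_{i+1} = (546 - m_{i+1}^2)/d_i, a_{i+1} = floor((a_0 + m_{i+1})/d_{i+1}):
  m_1 = 1*23 - 0 = 23, d_1 = (546 - 23^2)/1 = 17/1 = 17, a_1 = floor((23 + 23)/17) = 2.
  m_2 = 17*2 - 23 = 11, d_2 = (546 - 11^2)/17 = 425/17 = 25, a_2 = floor((23 + 11)/25) = 1.
  m_3 = 25*1 - 11 = 14, d_3 = (546 - 14^2)/25 = 350/25 = 14, a_3 = floor((23 + 14)/14) = 2.
  m_4 = 14*2 - 14 = 14, d_4 = (546 - 14^2)/14 = 350/14 = 25, a_4 = floor((23 + 14)/25) = 1.
  m_5 = 25*1 - 14 = 11, d_5 = (546 - 11^2)/25 = 425/25 = 17, a_5 = floor((23 + 11)/17) = 2.
  m_6 = 17*2 - 11 = 23, d_6 = (546 - 23^2)/17 = 17/17 = 1, a_6 = floor((23 + 23)/1) = 46.
  m_7 = 1*46 - 23 = 23, d_7 = (546 - 23^2)/1 = 17/1 = 17: (m_7, d_7) = (m_1, d_1) = (23, 17), so from here the quotients repeat a_1, ..., a_6; the period length is 6.
Hence the expansion of sqrt(546) is a_0 = 23 followed by the repeating block 2, 1, 2, 1, 2, 46 (period 6).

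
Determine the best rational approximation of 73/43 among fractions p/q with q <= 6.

5/3

Expand x = 73/43 as a continued fraction with the Euclidean algorithm:
  73 = 1*43 + 30, so a_0 = 1.
  43 = 1*30 + 13, so a_1 = 1.
  30 = 2*13 + 4, so a_2 = 2.
  13 = 3*4 + 1, so a_3 = 3.
  4 = 4*1 + 0, so a_4 = 4.
so x = [1; 1, 2, 3, 4].
Convergents (p_i = a_i*p_{i-1} + p_{i-2}, q_i = a_i*q_{i-1} + q_{i-2} with p_{-2}=0, p_{-1}=1, q_{-2}=1, q_{-1}=0), until the denominator exceeds 6:
  i=0: a_0=1, p_0 = 1*1 + 0 = 1, q_0 = 1*0 + 1 = 1.
  i=1: a_1=1, p_1 = 1*1 + 1 = 2, q_1 = 1*1 + 0 = 1.
  i=2: a_2=2, p_2 = 2*2 + 1 = 5, q_2 = 2*1 + 1 = 3.
  i=3: a_3=3, p_3 = 3*5 + 2 = 17, q_3 = 3*3 + 1 = 10.
q_3 = 10 > 6, so the last convergent with denominator <= 6 is p_2/q_2 = 5/3.
The closest fraction with denominator <= 6 is either p_2/q_2 or the intermediate fraction (k*p_2 + p_1)/(k*q_2 + q_1) with the largest k >= 1 whose denominator stays <= 6; these approach x as k grows, and every other convergent or intermediate fraction in range is farther away.
Largest k: floor((6 - q_1)/q_2) = floor((6 - 1)/3) = 1.
That gives (1*5 + 2)/(1*3 + 1) = 7/4.
Compare the errors: |x - 5/3| = |73*3 - 5*43|/(43*3) = 4/129, and |x - 7/4| = |73*4 - 7*43|/(43*4) = 9/172.
Cross-multiplying, 4*172 = 688 < 1161 = 9*129, so 4/129 is smaller: the convergent 5/3 is closer to x than 7/4.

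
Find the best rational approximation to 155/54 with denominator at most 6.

Expand x = 155/54 as a continued fraction with the Euclidean algorithm:
  155 = 2*54 + 47, so a_0 = 2.
  54 = 1*47 + 7, so a_1 = 1.
  47 = 6*7 + 5, so a_2 = 6.
  7 = 1*5 + 2, so a_3 = 1.
  5 = 2*2 + 1, so a_4 = 2.
  2 = 2*1 + 0, so a_5 = 2.
so x = [2; 1, 6, 1, 2, 2].
Convergents (p_i = a_i*p_{i-1} + p_{i-2}, q_i = a_i*q_{i-1} + q_{i-2} with p_{-2}=0, p_{-1}=1, q_{-2}=1, q_{-1}=0), until the denominator exceeds 6:
  i=0: a_0=2, p_0 = 2*1 + 0 = 2, q_0 = 2*0 + 1 = 1.
  i=1: a_1=1, p_1 = 1*2 + 1 = 3, q_1 = 1*1 + 0 = 1.
  i=2: a_2=6, p_2 = 6*3 + 2 = 20, q_2 = 6*1 + 1 = 7.
q_2 = 7 > 6, so the last convergent with denominator <= 6 is p_1/q_1 = 3/1.
The closest fraction with denominator <= 6 is either p_1/q_1 or the intermediate fraction (k*p_1 + p_0)/(k*q_1 + q_0) with the largest k >= 1 whose denominator stays <= 6; these approach x as k grows, and every other convergent or intermediate fraction in range is farther away.
Largest k: floor((6 - q_0)/q_1) = floor((6 - 1)/1) = 5.
That gives (5*3 + 2)/(5*1 + 1) = 17/6.
Compare the errors: |x - 3/1| = |155*1 - 3*54|/(54*1) = 7/54, and |x - 17/6| = |155*6 - 17*54|/(54*6) = 12/324.
Cross-multiplying, 12*54 = 648 < 2268 = 7*324, so 12/324 is smaller: the intermediate fraction 17/6 is closer to x than 3/1.

17/6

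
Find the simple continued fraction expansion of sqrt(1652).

[40; (1, 1, 1, 4, 2, 2, 2, 4, 1, 1, 1, 80)]

Write x_i = (sqrt(1652) + m_i)/d_i with (m_0, d_0) = (0, 1). a_0 = floor(sqrt(1652)) = 40, since 40^2 = 1600 <= 1652 < 1681 = 41^2.
Iterate m_{i+1} = d_i*a_i - m_i, d_{i+1} = (1652 - m_{i+1}^2)/d_i, a_{i+1} = floor((a_0 + m_{i+1})/d_{i+1}):
  m_1 = 1*40 - 0 = 40, d_1 = (1652 - 40^2)/1 = 52/1 = 52, a_1 = floor((40 + 40)/52) = 1.
  m_2 = 52*1 - 40 = 12, d_2 = (1652 - 12^2)/52 = 1508/52 = 29, a_2 = floor((40 + 12)/29) = 1.
  m_3 = 29*1 - 12 = 17, d_3 = (1652 - 17^2)/29 = 1363/29 = 47, a_3 = floor((40 + 17)/47) = 1.
  m_4 = 47*1 - 17 = 30, d_4 = (1652 - 30^2)/47 = 752/47 = 16, a_4 = floor((40 + 30)/16) = 4.
  m_5 = 16*4 - 30 = 34, d_5 = (1652 - 34^2)/16 = 496/16 = 31, a_5 = floor((40 + 34)/31) = 2.
  m_6 = 31*2 - 34 = 28, d_6 = (1652 - 28^2)/31 = 868/31 = 28, a_6 = floor((40 + 28)/28) = 2.
  m_7 = 28*2 - 28 = 28, d_7 = (1652 - 28^2)/28 = 868/28 = 31, a_7 = floor((40 + 28)/31) = 2.
  m_8 = 31*2 - 28 = 34, d_8 = (1652 - 34^2)/31 = 496/31 = 16, a_8 = floor((40 + 34)/16) = 4.
  m_9 = 16*4 - 34 = 30, d_9 = (1652 - 30^2)/16 = 752/16 = 47, a_9 = floor((40 + 30)/47) = 1.
  m_10 = 47*1 - 30 = 17, d_10 = (1652 - 17^2)/47 = 1363/47 = 29, a_10 = floor((40 + 17)/29) = 1.
  m_11 = 29*1 - 17 = 12, d_11 = (1652 - 12^2)/29 = 1508/29 = 52, a_11 = floor((40 + 12)/52) = 1.
  m_12 = 52*1 - 12 = 40, d_12 = (1652 - 40^2)/52 = 52/52 = 1, a_12 = floor((40 + 40)/1) = 80.
  m_13 = 1*80 - 40 = 40, d_13 = (1652 - 40^2)/1 = 52/1 = 52: (m_13, d_13) = (m_1, d_1) = (40, 52), so from here the quotients repeat a_1, ..., a_12; the period length is 12.
Hence the expansion of sqrt(1652) is a_0 = 40 followed by the repeating block 1, 1, 1, 4, 2, 2, 2, 4, 1, 1, 1, 80 (period 12).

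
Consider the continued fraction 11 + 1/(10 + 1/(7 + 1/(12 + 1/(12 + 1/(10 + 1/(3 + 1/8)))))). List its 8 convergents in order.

Using the convergent recurrence p_i = a_i*p_{i-1} + p_{i-2}, q_i = a_i*q_{i-1} + q_{i-2} with p_{-2}=0, p_{-1}=1, q_{-2}=1, q_{-1}=0:
  i=0: a_0=11, p_0 = 11*1 + 0 = 11, q_0 = 11*0 + 1 = 1.
  i=1: a_1=10, p_1 = 10*11 + 1 = 111, q_1 = 10*1 + 0 = 10.
  i=2: a_2=7, p_2 = 7*111 + 11 = 788, q_2 = 7*10 + 1 = 71.
  i=3: a_3=12, p_3 = 12*788 + 111 = 9567, q_3 = 12*71 + 10 = 862.
  i=4: a_4=12, p_4 = 12*9567 + 788 = 115592, q_4 = 12*862 + 71 = 10415.
  i=5: a_5=10, p_5 = 10*115592 + 9567 = 1165487, q_5 = 10*10415 + 862 = 105012.
  i=6: a_6=3, p_6 = 3*1165487 + 115592 = 3612053, q_6 = 3*105012 + 10415 = 325451.
  i=7: a_7=8, p_7 = 8*3612053 + 1165487 = 30061911, q_7 = 8*325451 + 105012 = 2708620.

11/1, 111/10, 788/71, 9567/862, 115592/10415, 1165487/105012, 3612053/325451, 30061911/2708620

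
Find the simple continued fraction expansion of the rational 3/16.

[0; 5, 3]

Run the Euclidean algorithm on 3 and 16; the successive quotients are the partial quotients a_0, a_1, ... (each step inverts the fractional part left over by the previous one):
  3 = 0*16 + 3, so a_0 = 0.
  16 = 5*3 + 1, so a_1 = 5.
  3 = 3*1 + 0, so a_2 = 3.
The remainder reaches 0 after 3 divisions, so the expansion has 3 partial quotients, read off in order.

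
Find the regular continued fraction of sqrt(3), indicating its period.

Write x_i = (sqrt(3) + m_i)/d_i with (m_0, d_0) = (0, 1). a_0 = floor(sqrt(3)) = 1, since 1^2 = 1 <= 3 < 4 = 2^2.
Iterate m_{i+1} = d_i*a_i - m_i, d_{i+1} = (3 - m_{i+1}^2)/d_i, a_{i+1} = floor((a_0 + m_{i+1})/d_{i+1}):
  m_1 = 1*1 - 0 = 1, d_1 = (3 - 1^2)/1 = 2/1 = 2, a_1 = floor((1 + 1)/2) = 1.
  m_2 = 2*1 - 1 = 1, d_2 = (3 - 1^2)/2 = 2/2 = 1, a_2 = floor((1 + 1)/1) = 2.
  m_3 = 1*2 - 1 = 1, d_3 = (3 - 1^2)/1 = 2/1 = 2: (m_3, d_3) = (m_1, d_1) = (1, 2), so from here the quotients repeat a_1, a_2; the period length is 2.
Hence the expansion of sqrt(3) is a_0 = 1 followed by the repeating block 1, 2 (period 2).

[1; (1, 2)]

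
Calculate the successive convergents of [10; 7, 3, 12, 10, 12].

Using the convergent recurrence p_i = a_i*p_{i-1} + p_{i-2}, q_i = a_i*q_{i-1} + q_{i-2} with p_{-2}=0, p_{-1}=1, q_{-2}=1, q_{-1}=0:
  i=0: a_0=10, p_0 = 10*1 + 0 = 10, q_0 = 10*0 + 1 = 1.
  i=1: a_1=7, p_1 = 7*10 + 1 = 71, q_1 = 7*1 + 0 = 7.
  i=2: a_2=3, p_2 = 3*71 + 10 = 223, q_2 = 3*7 + 1 = 22.
  i=3: a_3=12, p_3 = 12*223 + 71 = 2747, q_3 = 12*22 + 7 = 271.
  i=4: a_4=10, p_4 = 10*2747 + 223 = 27693, q_4 = 10*271 + 22 = 2732.
  i=5: a_5=12, p_5 = 12*27693 + 2747 = 335063, q_5 = 12*2732 + 271 = 33055.

10/1, 71/7, 223/22, 2747/271, 27693/2732, 335063/33055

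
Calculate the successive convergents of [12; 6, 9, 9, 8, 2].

Using the convergent recurrence p_i = a_i*p_{i-1} + p_{i-2}, q_i = a_i*q_{i-1} + q_{i-2} with p_{-2}=0, p_{-1}=1, q_{-2}=1, q_{-1}=0:
  i=0: a_0=12, p_0 = 12*1 + 0 = 12, q_0 = 12*0 + 1 = 1.
  i=1: a_1=6, p_1 = 6*12 + 1 = 73, q_1 = 6*1 + 0 = 6.
  i=2: a_2=9, p_2 = 9*73 + 12 = 669, q_2 = 9*6 + 1 = 55.
  i=3: a_3=9, p_3 = 9*669 + 73 = 6094, q_3 = 9*55 + 6 = 501.
  i=4: a_4=8, p_4 = 8*6094 + 669 = 49421, q_4 = 8*501 + 55 = 4063.
  i=5: a_5=2, p_5 = 2*49421 + 6094 = 104936, q_5 = 2*4063 + 501 = 8627.

12/1, 73/6, 669/55, 6094/501, 49421/4063, 104936/8627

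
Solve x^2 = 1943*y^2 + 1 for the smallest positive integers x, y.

First expand sqrt(1943) as a continued fraction. With x_i = (sqrt(1943) + m_i)/d_i and (m_0, d_0) = (0, 1): a_0 = floor(sqrt(1943)) = 44, since 44^2 = 1936 <= 1943 < 2025 = 45^2.
Iterate m_{i+1} = d_i*a_i - m_i, d_{i+1} = (1943 - m_{i+1}^2)/d_i, a_{i+1} = floor((a_0 + m_{i+1})/d_{i+1}):
  m_1 = 1*44 - 0 = 44, d_1 = (1943 - 44^2)/1 = 7/1 = 7, a_1 = floor((44 + 44)/7) = 12.
  m_2 = 7*12 - 44 = 40, d_2 = (1943 - 40^2)/7 = 343/7 = 49, a_2 = floor((44 + 40)/49) = 1.
  m_3 = 49*1 - 40 = 9, d_3 = (1943 - 9^2)/49 = 1862/49 = 38, a_3 = floor((44 + 9)/38) = 1.
  m_4 = 38*1 - 9 = 29, d_4 = (1943 - 29^2)/38 = 1102/38 = 29, a_4 = floor((44 + 29)/29) = 2.
  m_5 = 29*2 - 29 = 29, d_5 = (1943 - 29^2)/29 = 1102/29 = 38, a_5 = floor((44 + 29)/38) = 1.
  m_6 = 38*1 - 29 = 9, d_6 = (1943 - 9^2)/38 = 1862/38 = 49, a_6 = floor((44 + 9)/49) = 1.
  m_7 = 49*1 - 9 = 40, d_7 = (1943 - 40^2)/49 = 343/49 = 7, a_7 = floor((44 + 40)/7) = 12.
  m_8 = 7*12 - 40 = 44, d_8 = (1943 - 44^2)/7 = 7/7 = 1, a_8 = floor((44 + 44)/1) = 88.
  m_9 = 1*88 - 44 = 44, d_9 = (1943 - 44^2)/1 = 7/1 = 7: (m_9, d_9) = (m_1, d_1) = (44, 7), so from here the quotients repeat a_1, ..., a_8; the period length is 8.
So sqrt(1943) = [44; (12, 1, 1, 2, 1, 1, 12, 88)] with period length k = 8.
k is even, so the fundamental solution of x^2 - 1943y^2 = 1 is (p_{k-1}, q_{k-1}) = (p_7, q_7); compute convergents through index 7.
Convergents (p_i = a_i*p_{i-1} + p_{i-2}, q_i = a_i*q_{i-1} + q_{i-2} with p_{-2}=0, p_{-1}=1, q_{-2}=1, q_{-1}=0):
  i=0: a_0=44, p_0 = 44*1 + 0 = 44, q_0 = 44*0 + 1 = 1.
  i=1: a_1=12, p_1 = 12*44 + 1 = 529, q_1 = 12*1 + 0 = 12.
  i=2: a_2=1, p_2 = 1*529 + 44 = 573, q_2 = 1*12 + 1 = 13.
  i=3: a_3=1, p_3 = 1*573 + 529 = 1102, q_3 = 1*13 + 12 = 25.
  i=4: a_4=2, p_4 = 2*1102 + 573 = 2777, q_4 = 2*25 + 13 = 63.
  i=5: a_5=1, p_5 = 1*2777 + 1102 = 3879, q_5 = 1*63 + 25 = 88.
  i=6: a_6=1, p_6 = 1*3879 + 2777 = 6656, q_6 = 1*88 + 63 = 151.
  i=7: a_7=12, p_7 = 12*6656 + 3879 = 83751, q_7 = 12*151 + 88 = 1900.
Check: 83751^2 - 1943*1900^2 = 7014230001 - 7014230000 = 1, so (x, y) = (83751, 1900) solves the equation, and by the theorem it is the least positive solution.

(x, y) = (83751, 1900)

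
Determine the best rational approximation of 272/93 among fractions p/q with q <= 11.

32/11

Expand x = 272/93 as a continued fraction with the Euclidean algorithm:
  272 = 2*93 + 86, so a_0 = 2.
  93 = 1*86 + 7, so a_1 = 1.
  86 = 12*7 + 2, so a_2 = 12.
  7 = 3*2 + 1, so a_3 = 3.
  2 = 2*1 + 0, so a_4 = 2.
so x = [2; 1, 12, 3, 2].
Convergents (p_i = a_i*p_{i-1} + p_{i-2}, q_i = a_i*q_{i-1} + q_{i-2} with p_{-2}=0, p_{-1}=1, q_{-2}=1, q_{-1}=0), until the denominator exceeds 11:
  i=0: a_0=2, p_0 = 2*1 + 0 = 2, q_0 = 2*0 + 1 = 1.
  i=1: a_1=1, p_1 = 1*2 + 1 = 3, q_1 = 1*1 + 0 = 1.
  i=2: a_2=12, p_2 = 12*3 + 2 = 38, q_2 = 12*1 + 1 = 13.
q_2 = 13 > 11, so the last convergent with denominator <= 11 is p_1/q_1 = 3/1.
The closest fraction with denominator <= 11 is either p_1/q_1 or the intermediate fraction (k*p_1 + p_0)/(k*q_1 + q_0) with the largest k >= 1 whose denominator stays <= 11; these approach x as k grows, and every other convergent or intermediate fraction in range is farther away.
Largest k: floor((11 - q_0)/q_1) = floor((11 - 1)/1) = 10.
That gives (10*3 + 2)/(10*1 + 1) = 32/11.
Compare the errors: |x - 3/1| = |272*1 - 3*93|/(93*1) = 7/93, and |x - 32/11| = |272*11 - 32*93|/(93*11) = 16/1023.
Cross-multiplying, 16*93 = 1488 < 7161 = 7*1023, so 16/1023 is smaller: the intermediate fraction 32/11 is closer to x than 3/1.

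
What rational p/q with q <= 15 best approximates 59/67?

7/8

Expand x = 59/67 as a continued fraction with the Euclidean algorithm:
  59 = 0*67 + 59, so a_0 = 0.
  67 = 1*59 + 8, so a_1 = 1.
  59 = 7*8 + 3, so a_2 = 7.
  8 = 2*3 + 2, so a_3 = 2.
  3 = 1*2 + 1, so a_4 = 1.
  2 = 2*1 + 0, so a_5 = 2.
so x = [0; 1, 7, 2, 1, 2].
Convergents (p_i = a_i*p_{i-1} + p_{i-2}, q_i = a_i*q_{i-1} + q_{i-2} with p_{-2}=0, p_{-1}=1, q_{-2}=1, q_{-1}=0), until the denominator exceeds 15:
  i=0: a_0=0, p_0 = 0*1 + 0 = 0, q_0 = 0*0 + 1 = 1.
  i=1: a_1=1, p_1 = 1*0 + 1 = 1, q_1 = 1*1 + 0 = 1.
  i=2: a_2=7, p_2 = 7*1 + 0 = 7, q_2 = 7*1 + 1 = 8.
  i=3: a_3=2, p_3 = 2*7 + 1 = 15, q_3 = 2*8 + 1 = 17.
q_3 = 17 > 15, so the last convergent with denominator <= 15 is p_2/q_2 = 7/8.
The closest fraction with denominator <= 15 is either p_2/q_2 or the intermediate fraction (k*p_2 + p_1)/(k*q_2 + q_1) with the largest k >= 1 whose denominator stays <= 15; these approach x as k grows, and every other convergent or intermediate fraction in range is farther away.
Largest k: floor((15 - q_1)/q_2) = floor((15 - 1)/8) = 1.
That gives (1*7 + 1)/(1*8 + 1) = 8/9.
Compare the errors: |x - 7/8| = |59*8 - 7*67|/(67*8) = 3/536, and |x - 8/9| = |59*9 - 8*67|/(67*9) = 5/603.
Cross-multiplying, 3*603 = 1809 < 2680 = 5*536, so 3/536 is smaller: the convergent 7/8 is closer to x than 8/9.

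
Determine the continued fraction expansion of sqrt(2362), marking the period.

Write x_i = (sqrt(2362) + m_i)/d_i with (m_0, d_0) = (0, 1). a_0 = floor(sqrt(2362)) = 48, since 48^2 = 2304 <= 2362 < 2401 = 49^2.
Iterate m_{i+1} = d_i*a_i - m_i, d_{i+1} = (2362 - m_{i+1}^2)/d_i, a_{i+1} = floor((a_0 + m_{i+1})/d_{i+1}):
  m_1 = 1*48 - 0 = 48, d_1 = (2362 - 48^2)/1 = 58/1 = 58, a_1 = floor((48 + 48)/58) = 1.
  m_2 = 58*1 - 48 = 10, d_2 = (2362 - 10^2)/58 = 2262/58 = 39, a_2 = floor((48 + 10)/39) = 1.
  m_3 = 39*1 - 10 = 29, d_3 = (2362 - 29^2)/39 = 1521/39 = 39, a_3 = floor((48 + 29)/39) = 1.
  m_4 = 39*1 - 29 = 10, d_4 = (2362 - 10^2)/39 = 2262/39 = 58, a_4 = floor((48 + 10)/58) = 1.
  m_5 = 58*1 - 10 = 48, d_5 = (2362 - 48^2)/58 = 58/58 = 1, a_5 = floor((48 + 48)/1) = 96.
  m_6 = 1*96 - 48 = 48, d_6 = (2362 - 48^2)/1 = 58/1 = 58: (m_6, d_6) = (m_1, d_1) = (48, 58), so from here the quotients repeat a_1, ..., a_5; the period length is 5.
Hence the expansion of sqrt(2362) is a_0 = 48 followed by the repeating block 1, 1, 1, 1, 96 (period 5).

[48; (1, 1, 1, 1, 96)]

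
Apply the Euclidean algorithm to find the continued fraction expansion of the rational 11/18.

[0; 1, 1, 1, 1, 3]

Run the Euclidean algorithm on 11 and 18; the successive quotients are the partial quotients a_0, a_1, ... (each step inverts the fractional part left over by the previous one):
  11 = 0*18 + 11, so a_0 = 0.
  18 = 1*11 + 7, so a_1 = 1.
  11 = 1*7 + 4, so a_2 = 1.
  7 = 1*4 + 3, so a_3 = 1.
  4 = 1*3 + 1, so a_4 = 1.
  3 = 3*1 + 0, so a_5 = 3.
The remainder reaches 0 after 6 divisions, so the expansion has 6 partial quotients, read off in order.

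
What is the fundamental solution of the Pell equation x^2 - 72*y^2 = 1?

First expand sqrt(72) as a continued fraction. With x_i = (sqrt(72) + m_i)/d_i and (m_0, d_0) = (0, 1): a_0 = floor(sqrt(72)) = 8, since 8^2 = 64 <= 72 < 81 = 9^2.
Iterate m_{i+1} = d_i*a_i - m_i, d_{i+1} = (72 - m_{i+1}^2)/d_i, a_{i+1} = floor((a_0 + m_{i+1})/d_{i+1}):
  m_1 = 1*8 - 0 = 8, d_1 = (72 - 8^2)/1 = 8/1 = 8, a_1 = floor((8 + 8)/8) = 2.
  m_2 = 8*2 - 8 = 8, d_2 = (72 - 8^2)/8 = 8/8 = 1, a_2 = floor((8 + 8)/1) = 16.
  m_3 = 1*16 - 8 = 8, d_3 = (72 - 8^2)/1 = 8/1 = 8: (m_3, d_3) = (m_1, d_1) = (8, 8), so from here the quotients repeat a_1, a_2; the period length is 2.
So sqrt(72) = [8; (2, 16)] with period length k = 2.
k is even, so the fundamental solution of x^2 - 72y^2 = 1 is (p_{k-1}, q_{k-1}) = (p_1, q_1); compute convergents through index 1.
Convergents (p_i = a_i*p_{i-1} + p_{i-2}, q_i = a_i*q_{i-1} + q_{i-2} with p_{-2}=0, p_{-1}=1, q_{-2}=1, q_{-1}=0):
  i=0: a_0=8, p_0 = 8*1 + 0 = 8, q_0 = 8*0 + 1 = 1.
  i=1: a_1=2, p_1 = 2*8 + 1 = 17, q_1 = 2*1 + 0 = 2.
Check: 17^2 - 72*2^2 = 289 - 288 = 1, so (x, y) = (17, 2) solves the equation, and by the theorem it is the least positive solution.

(x, y) = (17, 2)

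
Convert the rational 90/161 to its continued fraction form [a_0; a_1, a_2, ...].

Run the Euclidean algorithm on 90 and 161; the successive quotients are the partial quotients a_0, a_1, ... (each step inverts the fractional part left over by the previous one):
  90 = 0*161 + 90, so a_0 = 0.
  161 = 1*90 + 71, so a_1 = 1.
  90 = 1*71 + 19, so a_2 = 1.
  71 = 3*19 + 14, so a_3 = 3.
  19 = 1*14 + 5, so a_4 = 1.
  14 = 2*5 + 4, so a_5 = 2.
  5 = 1*4 + 1, so a_6 = 1.
  4 = 4*1 + 0, so a_7 = 4.
The remainder reaches 0 after 8 divisions, so the expansion has 8 partial quotients, read off in order.

[0; 1, 1, 3, 1, 2, 1, 4]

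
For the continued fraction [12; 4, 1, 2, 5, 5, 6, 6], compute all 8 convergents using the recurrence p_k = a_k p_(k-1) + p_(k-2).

12/1, 49/4, 61/5, 171/14, 916/75, 4751/389, 29422/2409, 181283/14843

Using the convergent recurrence p_i = a_i*p_{i-1} + p_{i-2}, q_i = a_i*q_{i-1} + q_{i-2} with p_{-2}=0, p_{-1}=1, q_{-2}=1, q_{-1}=0:
  i=0: a_0=12, p_0 = 12*1 + 0 = 12, q_0 = 12*0 + 1 = 1.
  i=1: a_1=4, p_1 = 4*12 + 1 = 49, q_1 = 4*1 + 0 = 4.
  i=2: a_2=1, p_2 = 1*49 + 12 = 61, q_2 = 1*4 + 1 = 5.
  i=3: a_3=2, p_3 = 2*61 + 49 = 171, q_3 = 2*5 + 4 = 14.
  i=4: a_4=5, p_4 = 5*171 + 61 = 916, q_4 = 5*14 + 5 = 75.
  i=5: a_5=5, p_5 = 5*916 + 171 = 4751, q_5 = 5*75 + 14 = 389.
  i=6: a_6=6, p_6 = 6*4751 + 916 = 29422, q_6 = 6*389 + 75 = 2409.
  i=7: a_7=6, p_7 = 6*29422 + 4751 = 181283, q_7 = 6*2409 + 389 = 14843.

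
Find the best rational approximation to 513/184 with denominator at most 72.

92/33

Expand x = 513/184 as a continued fraction with the Euclidean algorithm:
  513 = 2*184 + 145, so a_0 = 2.
  184 = 1*145 + 39, so a_1 = 1.
  145 = 3*39 + 28, so a_2 = 3.
  39 = 1*28 + 11, so a_3 = 1.
  28 = 2*11 + 6, so a_4 = 2.
  11 = 1*6 + 5, so a_5 = 1.
  6 = 1*5 + 1, so a_6 = 1.
  5 = 5*1 + 0, so a_7 = 5.
so x = [2; 1, 3, 1, 2, 1, 1, 5].
Convergents (p_i = a_i*p_{i-1} + p_{i-2}, q_i = a_i*q_{i-1} + q_{i-2} with p_{-2}=0, p_{-1}=1, q_{-2}=1, q_{-1}=0), until the denominator exceeds 72:
  i=0: a_0=2, p_0 = 2*1 + 0 = 2, q_0 = 2*0 + 1 = 1.
  i=1: a_1=1, p_1 = 1*2 + 1 = 3, q_1 = 1*1 + 0 = 1.
  i=2: a_2=3, p_2 = 3*3 + 2 = 11, q_2 = 3*1 + 1 = 4.
  i=3: a_3=1, p_3 = 1*11 + 3 = 14, q_3 = 1*4 + 1 = 5.
  i=4: a_4=2, p_4 = 2*14 + 11 = 39, q_4 = 2*5 + 4 = 14.
  i=5: a_5=1, p_5 = 1*39 + 14 = 53, q_5 = 1*14 + 5 = 19.
  i=6: a_6=1, p_6 = 1*53 + 39 = 92, q_6 = 1*19 + 14 = 33.
  i=7: a_7=5, p_7 = 5*92 + 53 = 513, q_7 = 5*33 + 19 = 184.
q_7 = 184 > 72, so the last convergent with denominator <= 72 is p_6/q_6 = 92/33.
The closest fraction with denominator <= 72 is either p_6/q_6 or the intermediate fraction (k*p_6 + p_5)/(k*q_6 + q_5) with the largest k >= 1 whose denominator stays <= 72; these approach x as k grows, and every other convergent or intermediate fraction in range is farther away.
Largest k: floor((72 - q_5)/q_6) = floor((72 - 19)/33) = 1.
That gives (1*92 + 53)/(1*33 + 19) = 145/52.
Compare the errors: |x - 92/33| = |513*33 - 92*184|/(184*33) = 1/6072, and |x - 145/52| = |513*52 - 145*184|/(184*52) = 4/9568.
Cross-multiplying, 1*9568 = 9568 < 24288 = 4*6072, so 1/6072 is smaller: the convergent 92/33 is closer to x than 145/52.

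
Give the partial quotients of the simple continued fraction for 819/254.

[3; 4, 2, 5, 5]

Run the Euclidean algorithm on 819 and 254; the successive quotients are the partial quotients a_0, a_1, ... (each step inverts the fractional part left over by the previous one):
  819 = 3*254 + 57, so a_0 = 3.
  254 = 4*57 + 26, so a_1 = 4.
  57 = 2*26 + 5, so a_2 = 2.
  26 = 5*5 + 1, so a_3 = 5.
  5 = 5*1 + 0, so a_4 = 5.
The remainder reaches 0 after 5 divisions, so the expansion has 5 partial quotients, read off in order.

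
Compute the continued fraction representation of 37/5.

[7; 2, 2]

Run the Euclidean algorithm on 37 and 5; the successive quotients are the partial quotients a_0, a_1, ... (each step inverts the fractional part left over by the previous one):
  37 = 7*5 + 2, so a_0 = 7.
  5 = 2*2 + 1, so a_1 = 2.
  2 = 2*1 + 0, so a_2 = 2.
The remainder reaches 0 after 3 divisions, so the expansion has 3 partial quotients, read off in order.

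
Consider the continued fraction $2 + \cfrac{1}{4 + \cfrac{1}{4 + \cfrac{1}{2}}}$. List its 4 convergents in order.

Using the convergent recurrence p_i = a_i*p_{i-1} + p_{i-2}, q_i = a_i*q_{i-1} + q_{i-2} with p_{-2}=0, p_{-1}=1, q_{-2}=1, q_{-1}=0:
  i=0: a_0=2, p_0 = 2*1 + 0 = 2, q_0 = 2*0 + 1 = 1.
  i=1: a_1=4, p_1 = 4*2 + 1 = 9, q_1 = 4*1 + 0 = 4.
  i=2: a_2=4, p_2 = 4*9 + 2 = 38, q_2 = 4*4 + 1 = 17.
  i=3: a_3=2, p_3 = 2*38 + 9 = 85, q_3 = 2*17 + 4 = 38.

2/1, 9/4, 38/17, 85/38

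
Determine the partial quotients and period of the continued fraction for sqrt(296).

[17; (4, 1, 7, 1, 4, 34)]

Write x_i = (sqrt(296) + m_i)/d_i with (m_0, d_0) = (0, 1). a_0 = floor(sqrt(296)) = 17, since 17^2 = 289 <= 296 < 324 = 18^2.
Iterate m_{i+1} = d_i*a_i - m_i, d_{i+1} = (296 - m_{i+1}^2)/d_i, a_{i+1} = floor((a_0 + m_{i+1})/d_{i+1}):
  m_1 = 1*17 - 0 = 17, d_1 = (296 - 17^2)/1 = 7/1 = 7, a_1 = floor((17 + 17)/7) = 4.
  m_2 = 7*4 - 17 = 11, d_2 = (296 - 11^2)/7 = 175/7 = 25, a_2 = floor((17 + 11)/25) = 1.
  m_3 = 25*1 - 11 = 14, d_3 = (296 - 14^2)/25 = 100/25 = 4, a_3 = floor((17 + 14)/4) = 7.
  m_4 = 4*7 - 14 = 14, d_4 = (296 - 14^2)/4 = 100/4 = 25, a_4 = floor((17 + 14)/25) = 1.
  m_5 = 25*1 - 14 = 11, d_5 = (296 - 11^2)/25 = 175/25 = 7, a_5 = floor((17 + 11)/7) = 4.
  m_6 = 7*4 - 11 = 17, d_6 = (296 - 17^2)/7 = 7/7 = 1, a_6 = floor((17 + 17)/1) = 34.
  m_7 = 1*34 - 17 = 17, d_7 = (296 - 17^2)/1 = 7/1 = 7: (m_7, d_7) = (m_1, d_1) = (17, 7), so from here the quotients repeat a_1, ..., a_6; the period length is 6.
Hence the expansion of sqrt(296) is a_0 = 17 followed by the repeating block 4, 1, 7, 1, 4, 34 (period 6).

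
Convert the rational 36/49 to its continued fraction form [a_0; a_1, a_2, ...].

Run the Euclidean algorithm on 36 and 49; the successive quotients are the partial quotients a_0, a_1, ... (each step inverts the fractional part left over by the previous one):
  36 = 0*49 + 36, so a_0 = 0.
  49 = 1*36 + 13, so a_1 = 1.
  36 = 2*13 + 10, so a_2 = 2.
  13 = 1*10 + 3, so a_3 = 1.
  10 = 3*3 + 1, so a_4 = 3.
  3 = 3*1 + 0, so a_5 = 3.
The remainder reaches 0 after 6 divisions, so the expansion has 6 partial quotients, read off in order.

[0; 1, 2, 1, 3, 3]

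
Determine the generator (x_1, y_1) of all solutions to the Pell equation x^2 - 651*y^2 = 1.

(x, y) = (1735, 68)

First expand sqrt(651) as a continued fraction. With x_i = (sqrt(651) + m_i)/d_i and (m_0, d_0) = (0, 1): a_0 = floor(sqrt(651)) = 25, since 25^2 = 625 <= 651 < 676 = 26^2.
Iterate m_{i+1} = d_i*a_i - m_i, d_{i+1} = (651 - m_{i+1}^2)/d_i, a_{i+1} = floor((a_0 + m_{i+1})/d_{i+1}):
  m_1 = 1*25 - 0 = 25, d_1 = (651 - 25^2)/1 = 26/1 = 26, a_1 = floor((25 + 25)/26) = 1.
  m_2 = 26*1 - 25 = 1, d_2 = (651 - 1^2)/26 = 650/26 = 25, a_2 = floor((25 + 1)/25) = 1.
  m_3 = 25*1 - 1 = 24, d_3 = (651 - 24^2)/25 = 75/25 = 3, a_3 = floor((25 + 24)/3) = 16.
  m_4 = 3*16 - 24 = 24, d_4 = (651 - 24^2)/3 = 75/3 = 25, a_4 = floor((25 + 24)/25) = 1.
  m_5 = 25*1 - 24 = 1, d_5 = (651 - 1^2)/25 = 650/25 = 26, a_5 = floor((25 + 1)/26) = 1.
  m_6 = 26*1 - 1 = 25, d_6 = (651 - 25^2)/26 = 26/26 = 1, a_6 = floor((25 + 25)/1) = 50.
  m_7 = 1*50 - 25 = 25, d_7 = (651 - 25^2)/1 = 26/1 = 26: (m_7, d_7) = (m_1, d_1) = (25, 26), so from here the quotients repeat a_1, ..., a_6; the period length is 6.
So sqrt(651) = [25; (1, 1, 16, 1, 1, 50)] with period length k = 6.
k is even, so the fundamental solution of x^2 - 651y^2 = 1 is (p_{k-1}, q_{k-1}) = (p_5, q_5); compute convergents through index 5.
Convergents (p_i = a_i*p_{i-1} + p_{i-2}, q_i = a_i*q_{i-1} + q_{i-2} with p_{-2}=0, p_{-1}=1, q_{-2}=1, q_{-1}=0):
  i=0: a_0=25, p_0 = 25*1 + 0 = 25, q_0 = 25*0 + 1 = 1.
  i=1: a_1=1, p_1 = 1*25 + 1 = 26, q_1 = 1*1 + 0 = 1.
  i=2: a_2=1, p_2 = 1*26 + 25 = 51, q_2 = 1*1 + 1 = 2.
  i=3: a_3=16, p_3 = 16*51 + 26 = 842, q_3 = 16*2 + 1 = 33.
  i=4: a_4=1, p_4 = 1*842 + 51 = 893, q_4 = 1*33 + 2 = 35.
  i=5: a_5=1, p_5 = 1*893 + 842 = 1735, q_5 = 1*35 + 33 = 68.
Check: 1735^2 - 651*68^2 = 3010225 - 3010224 = 1, so (x, y) = (1735, 68) solves the equation, and by the theorem it is the least positive solution.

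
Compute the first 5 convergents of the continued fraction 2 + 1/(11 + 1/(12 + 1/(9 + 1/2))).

2/1, 23/11, 278/133, 2525/1208, 5328/2549

Using the convergent recurrence p_i = a_i*p_{i-1} + p_{i-2}, q_i = a_i*q_{i-1} + q_{i-2} with p_{-2}=0, p_{-1}=1, q_{-2}=1, q_{-1}=0:
  i=0: a_0=2, p_0 = 2*1 + 0 = 2, q_0 = 2*0 + 1 = 1.
  i=1: a_1=11, p_1 = 11*2 + 1 = 23, q_1 = 11*1 + 0 = 11.
  i=2: a_2=12, p_2 = 12*23 + 2 = 278, q_2 = 12*11 + 1 = 133.
  i=3: a_3=9, p_3 = 9*278 + 23 = 2525, q_3 = 9*133 + 11 = 1208.
  i=4: a_4=2, p_4 = 2*2525 + 278 = 5328, q_4 = 2*1208 + 133 = 2549.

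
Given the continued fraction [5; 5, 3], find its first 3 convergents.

Using the convergent recurrence p_i = a_i*p_{i-1} + p_{i-2}, q_i = a_i*q_{i-1} + q_{i-2} with p_{-2}=0, p_{-1}=1, q_{-2}=1, q_{-1}=0:
  i=0: a_0=5, p_0 = 5*1 + 0 = 5, q_0 = 5*0 + 1 = 1.
  i=1: a_1=5, p_1 = 5*5 + 1 = 26, q_1 = 5*1 + 0 = 5.
  i=2: a_2=3, p_2 = 3*26 + 5 = 83, q_2 = 3*5 + 1 = 16.

5/1, 26/5, 83/16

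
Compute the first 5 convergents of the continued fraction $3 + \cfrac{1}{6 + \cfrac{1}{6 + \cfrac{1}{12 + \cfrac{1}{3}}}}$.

3/1, 19/6, 117/37, 1423/450, 4386/1387

Using the convergent recurrence p_i = a_i*p_{i-1} + p_{i-2}, q_i = a_i*q_{i-1} + q_{i-2} with p_{-2}=0, p_{-1}=1, q_{-2}=1, q_{-1}=0:
  i=0: a_0=3, p_0 = 3*1 + 0 = 3, q_0 = 3*0 + 1 = 1.
  i=1: a_1=6, p_1 = 6*3 + 1 = 19, q_1 = 6*1 + 0 = 6.
  i=2: a_2=6, p_2 = 6*19 + 3 = 117, q_2 = 6*6 + 1 = 37.
  i=3: a_3=12, p_3 = 12*117 + 19 = 1423, q_3 = 12*37 + 6 = 450.
  i=4: a_4=3, p_4 = 3*1423 + 117 = 4386, q_4 = 3*450 + 37 = 1387.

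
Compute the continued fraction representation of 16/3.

Run the Euclidean algorithm on 16 and 3; the successive quotients are the partial quotients a_0, a_1, ... (each step inverts the fractional part left over by the previous one):
  16 = 5*3 + 1, so a_0 = 5.
  3 = 3*1 + 0, so a_1 = 3.
The remainder reaches 0 after 2 divisions, so the expansion has 2 partial quotients, read off in order.

[5; 3]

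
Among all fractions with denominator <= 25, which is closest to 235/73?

74/23

Expand x = 235/73 as a continued fraction with the Euclidean algorithm:
  235 = 3*73 + 16, so a_0 = 3.
  73 = 4*16 + 9, so a_1 = 4.
  16 = 1*9 + 7, so a_2 = 1.
  9 = 1*7 + 2, so a_3 = 1.
  7 = 3*2 + 1, so a_4 = 3.
  2 = 2*1 + 0, so a_5 = 2.
so x = [3; 4, 1, 1, 3, 2].
Convergents (p_i = a_i*p_{i-1} + p_{i-2}, q_i = a_i*q_{i-1} + q_{i-2} with p_{-2}=0, p_{-1}=1, q_{-2}=1, q_{-1}=0), until the denominator exceeds 25:
  i=0: a_0=3, p_0 = 3*1 + 0 = 3, q_0 = 3*0 + 1 = 1.
  i=1: a_1=4, p_1 = 4*3 + 1 = 13, q_1 = 4*1 + 0 = 4.
  i=2: a_2=1, p_2 = 1*13 + 3 = 16, q_2 = 1*4 + 1 = 5.
  i=3: a_3=1, p_3 = 1*16 + 13 = 29, q_3 = 1*5 + 4 = 9.
  i=4: a_4=3, p_4 = 3*29 + 16 = 103, q_4 = 3*9 + 5 = 32.
q_4 = 32 > 25, so the last convergent with denominator <= 25 is p_3/q_3 = 29/9.
The closest fraction with denominator <= 25 is either p_3/q_3 or the intermediate fraction (k*p_3 + p_2)/(k*q_3 + q_2) with the largest k >= 1 whose denominator stays <= 25; these approach x as k grows, and every other convergent or intermediate fraction in range is farther away.
Largest k: floor((25 - q_2)/q_3) = floor((25 - 5)/9) = 2.
That gives (2*29 + 16)/(2*9 + 5) = 74/23.
Compare the errors: |x - 29/9| = |235*9 - 29*73|/(73*9) = 2/657, and |x - 74/23| = |235*23 - 74*73|/(73*23) = 3/1679.
Cross-multiplying, 3*657 = 1971 < 3358 = 2*1679, so 3/1679 is smaller: the intermediate fraction 74/23 is closer to x than 29/9.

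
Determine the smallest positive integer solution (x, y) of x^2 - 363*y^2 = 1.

First expand sqrt(363) as a continued fraction. With x_i = (sqrt(363) + m_i)/d_i and (m_0, d_0) = (0, 1): a_0 = floor(sqrt(363)) = 19, since 19^2 = 361 <= 363 < 400 = 20^2.
Iterate m_{i+1} = d_i*a_i - m_i, d_{i+1} = (363 - m_{i+1}^2)/d_i, a_{i+1} = floor((a_0 + m_{i+1})/d_{i+1}):
  m_1 = 1*19 - 0 = 19, d_1 = (363 - 19^2)/1 = 2/1 = 2, a_1 = floor((19 + 19)/2) = 19.
  m_2 = 2*19 - 19 = 19, d_2 = (363 - 19^2)/2 = 2/2 = 1, a_2 = floor((19 + 19)/1) = 38.
  m_3 = 1*38 - 19 = 19, d_3 = (363 - 19^2)/1 = 2/1 = 2: (m_3, d_3) = (m_1, d_1) = (19, 2), so from here the quotients repeat a_1, a_2; the period length is 2.
So sqrt(363) = [19; (19, 38)] with period length k = 2.
k is even, so the fundamental solution of x^2 - 363y^2 = 1 is (p_{k-1}, q_{k-1}) = (p_1, q_1); compute convergents through index 1.
Convergents (p_i = a_i*p_{i-1} + p_{i-2}, q_i = a_i*q_{i-1} + q_{i-2} with p_{-2}=0, p_{-1}=1, q_{-2}=1, q_{-1}=0):
  i=0: a_0=19, p_0 = 19*1 + 0 = 19, q_0 = 19*0 + 1 = 1.
  i=1: a_1=19, p_1 = 19*19 + 1 = 362, q_1 = 19*1 + 0 = 19.
Check: 362^2 - 363*19^2 = 131044 - 131043 = 1, so (x, y) = (362, 19) solves the equation, and by the theorem it is the least positive solution.

(x, y) = (362, 19)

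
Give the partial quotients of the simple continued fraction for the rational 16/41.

[0; 2, 1, 1, 3, 2]

Run the Euclidean algorithm on 16 and 41; the successive quotients are the partial quotients a_0, a_1, ... (each step inverts the fractional part left over by the previous one):
  16 = 0*41 + 16, so a_0 = 0.
  41 = 2*16 + 9, so a_1 = 2.
  16 = 1*9 + 7, so a_2 = 1.
  9 = 1*7 + 2, so a_3 = 1.
  7 = 3*2 + 1, so a_4 = 3.
  2 = 2*1 + 0, so a_5 = 2.
The remainder reaches 0 after 6 divisions, so the expansion has 6 partial quotients, read off in order.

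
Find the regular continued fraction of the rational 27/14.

[1; 1, 13]

Run the Euclidean algorithm on 27 and 14; the successive quotients are the partial quotients a_0, a_1, ... (each step inverts the fractional part left over by the previous one):
  27 = 1*14 + 13, so a_0 = 1.
  14 = 1*13 + 1, so a_1 = 1.
  13 = 13*1 + 0, so a_2 = 13.
The remainder reaches 0 after 3 divisions, so the expansion has 3 partial quotients, read off in order.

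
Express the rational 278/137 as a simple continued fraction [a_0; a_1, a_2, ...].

[2; 34, 4]

Run the Euclidean algorithm on 278 and 137; the successive quotients are the partial quotients a_0, a_1, ... (each step inverts the fractional part left over by the previous one):
  278 = 2*137 + 4, so a_0 = 2.
  137 = 34*4 + 1, so a_1 = 34.
  4 = 4*1 + 0, so a_2 = 4.
The remainder reaches 0 after 3 divisions, so the expansion has 3 partial quotients, read off in order.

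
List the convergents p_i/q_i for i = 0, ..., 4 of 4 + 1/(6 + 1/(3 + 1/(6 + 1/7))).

Using the convergent recurrence p_i = a_i*p_{i-1} + p_{i-2}, q_i = a_i*q_{i-1} + q_{i-2} with p_{-2}=0, p_{-1}=1, q_{-2}=1, q_{-1}=0:
  i=0: a_0=4, p_0 = 4*1 + 0 = 4, q_0 = 4*0 + 1 = 1.
  i=1: a_1=6, p_1 = 6*4 + 1 = 25, q_1 = 6*1 + 0 = 6.
  i=2: a_2=3, p_2 = 3*25 + 4 = 79, q_2 = 3*6 + 1 = 19.
  i=3: a_3=6, p_3 = 6*79 + 25 = 499, q_3 = 6*19 + 6 = 120.
  i=4: a_4=7, p_4 = 7*499 + 79 = 3572, q_4 = 7*120 + 19 = 859.

4/1, 25/6, 79/19, 499/120, 3572/859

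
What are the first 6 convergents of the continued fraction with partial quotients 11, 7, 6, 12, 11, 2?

11/1, 78/7, 479/43, 5826/523, 64565/5796, 134956/12115

Using the convergent recurrence p_i = a_i*p_{i-1} + p_{i-2}, q_i = a_i*q_{i-1} + q_{i-2} with p_{-2}=0, p_{-1}=1, q_{-2}=1, q_{-1}=0:
  i=0: a_0=11, p_0 = 11*1 + 0 = 11, q_0 = 11*0 + 1 = 1.
  i=1: a_1=7, p_1 = 7*11 + 1 = 78, q_1 = 7*1 + 0 = 7.
  i=2: a_2=6, p_2 = 6*78 + 11 = 479, q_2 = 6*7 + 1 = 43.
  i=3: a_3=12, p_3 = 12*479 + 78 = 5826, q_3 = 12*43 + 7 = 523.
  i=4: a_4=11, p_4 = 11*5826 + 479 = 64565, q_4 = 11*523 + 43 = 5796.
  i=5: a_5=2, p_5 = 2*64565 + 5826 = 134956, q_5 = 2*5796 + 523 = 12115.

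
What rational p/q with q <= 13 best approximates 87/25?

45/13

Expand x = 87/25 as a continued fraction with the Euclidean algorithm:
  87 = 3*25 + 12, so a_0 = 3.
  25 = 2*12 + 1, so a_1 = 2.
  12 = 12*1 + 0, so a_2 = 12.
so x = [3; 2, 12].
Convergents (p_i = a_i*p_{i-1} + p_{i-2}, q_i = a_i*q_{i-1} + q_{i-2} with p_{-2}=0, p_{-1}=1, q_{-2}=1, q_{-1}=0), until the denominator exceeds 13:
  i=0: a_0=3, p_0 = 3*1 + 0 = 3, q_0 = 3*0 + 1 = 1.
  i=1: a_1=2, p_1 = 2*3 + 1 = 7, q_1 = 2*1 + 0 = 2.
  i=2: a_2=12, p_2 = 12*7 + 3 = 87, q_2 = 12*2 + 1 = 25.
q_2 = 25 > 13, so the last convergent with denominator <= 13 is p_1/q_1 = 7/2.
The closest fraction with denominator <= 13 is either p_1/q_1 or the intermediate fraction (k*p_1 + p_0)/(k*q_1 + q_0) with the largest k >= 1 whose denominator stays <= 13; these approach x as k grows, and every other convergent or intermediate fraction in range is farther away.
Largest k: floor((13 - q_0)/q_1) = floor((13 - 1)/2) = 6.
That gives (6*7 + 3)/(6*2 + 1) = 45/13.
Compare the errors: |x - 7/2| = |87*2 - 7*25|/(25*2) = 1/50, and |x - 45/13| = |87*13 - 45*25|/(25*13) = 6/325.
Cross-multiplying, 6*50 = 300 < 325 = 1*325, so 6/325 is smaller: the intermediate fraction 45/13 is closer to x than 7/2.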